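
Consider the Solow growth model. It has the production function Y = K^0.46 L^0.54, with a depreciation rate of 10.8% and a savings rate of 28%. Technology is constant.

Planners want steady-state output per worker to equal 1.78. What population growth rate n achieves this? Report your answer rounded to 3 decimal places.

Steady state requires s·f(k) = (n + δ)·k, i.e. s·k^α = (n + δ)·k.
Since y* = [s/(n + δ)]^(α/(1−α)), we have s/(n + δ) = (y*)^((1−α)/α) = 1.78^1.1739 = 1.9677.
Therefore n + δ = s / 1.9677 = 0.28 / 1.9677 = 0.1423, so n = 0.1423 − 0.108 = 0.0343.

n ≈ 0.034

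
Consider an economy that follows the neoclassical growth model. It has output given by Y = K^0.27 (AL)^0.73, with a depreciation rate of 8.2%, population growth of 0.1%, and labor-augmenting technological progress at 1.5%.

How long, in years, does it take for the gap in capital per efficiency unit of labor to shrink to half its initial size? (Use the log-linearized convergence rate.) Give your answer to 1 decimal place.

Near the steady state the convergence rate is λ = (1 − α)(n + g + δ).
λ = (1 − 0.27) × 0.098 = 0.73 × 0.098 = 0.07154
Half-life = ln 2 / λ = 0.6931 / 0.07154 ≈ 9.69 years

t_½ ≈ 9.7 years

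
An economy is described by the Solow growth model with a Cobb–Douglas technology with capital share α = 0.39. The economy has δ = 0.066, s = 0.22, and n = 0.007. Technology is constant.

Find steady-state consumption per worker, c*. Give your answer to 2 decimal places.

c* = 1.58

Steady state requires s·f(k) = (n + δ)·k, i.e. s·k^α = (n + δ)·k.
Rearranging, k^(1−α) = s / (n + δ).
k^0.61 = 0.22 / (0.007 + 0.066) = 0.22 / 0.073 = 3.0137
k* = 3.0137^(1/0.61) ≈ 6.1011
y* = (k*)^α = 6.1011^0.39 ≈ 2.0245
c* = (1 − s)·y* = (1 − 0.22) × 2.0245 ≈ 1.5791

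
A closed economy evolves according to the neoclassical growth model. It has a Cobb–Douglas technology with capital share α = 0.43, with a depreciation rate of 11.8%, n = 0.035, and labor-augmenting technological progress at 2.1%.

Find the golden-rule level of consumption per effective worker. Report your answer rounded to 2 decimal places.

c_gold ≈ 1.13

At the golden rule, f'(k) = n + g + δ, so α·k^(α−1) = n + g + δ and k_gold = (α/(n + g + δ))^(1/(1−α)).
k_gold = (0.43/0.174)^(1/0.57) = 2.4713^1.7544 ≈ 4.8904
c_gold = f(k_gold) − (n + g + δ)·k_gold = 1.9789 − 0.174×4.8904 ≈ 1.1280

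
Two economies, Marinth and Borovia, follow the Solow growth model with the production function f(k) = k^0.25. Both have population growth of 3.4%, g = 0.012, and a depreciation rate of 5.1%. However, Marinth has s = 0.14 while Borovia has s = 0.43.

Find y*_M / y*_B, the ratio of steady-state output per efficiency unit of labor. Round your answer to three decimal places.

ratio ≈ 0.688

Steady-state y* = [s/(n + g + δ)]^(α/(1−α)), so the ratio is [ (s_M/(n + g + δ)_M) / (s_B/(n + g + δ)_B) ]^0.3333.
s_M/(n + g + δ)_M = 0.14/0.097 = 1.4433; s_B/(n + g + δ)_B = 0.43/0.097 = 4.4330.
Ratio = (1.4433/4.4330)^0.3333 = 0.3256^0.3333 ≈ 0.6880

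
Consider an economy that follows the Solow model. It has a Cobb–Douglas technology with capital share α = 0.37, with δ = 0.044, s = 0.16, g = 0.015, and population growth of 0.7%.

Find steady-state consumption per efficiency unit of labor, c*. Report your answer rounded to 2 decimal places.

c* ≈ 1.41

Steady state requires s·f(k) = (n + g + δ)·k, i.e. s·k^α = (n + g + δ)·k.
Dividing both sides by k: k^(1−α) = s / (n + g + δ).
k^0.63 = 0.16 / (0.007 + 0.015 + 0.044) = 0.16 / 0.066 = 2.4242
k* = 2.4242^(1/0.63) ≈ 4.0778
y* = (k*)^α = 4.0778^0.37 ≈ 1.6821
c* = (1 − s)·y* = (1 − 0.16) × 1.6821 ≈ 1.4130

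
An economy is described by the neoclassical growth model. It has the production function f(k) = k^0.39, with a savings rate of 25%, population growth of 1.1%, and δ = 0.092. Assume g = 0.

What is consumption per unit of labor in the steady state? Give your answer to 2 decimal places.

Steady state requires s·f(k) = (n + δ)·k, i.e. s·k^α = (n + δ)·k.
Dividing both sides by k: k^(1−α) = s / (n + δ).
k^0.61 = 0.25 / (0.011 + 0.092) = 0.25 / 0.103 = 2.4272
k* = 2.4272^(1/0.61) ≈ 4.2788
y* = (k*)^α = 4.2788^0.39 ≈ 1.7629
c* = (1 − s)·y* = (1 − 0.25) × 1.7629 ≈ 1.3222

c* = 1.32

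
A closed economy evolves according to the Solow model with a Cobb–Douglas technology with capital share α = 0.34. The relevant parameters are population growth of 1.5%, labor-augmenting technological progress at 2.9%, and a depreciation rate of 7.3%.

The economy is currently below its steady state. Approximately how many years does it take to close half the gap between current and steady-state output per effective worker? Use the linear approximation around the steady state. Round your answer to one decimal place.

about 9.0 years

Near the steady state the convergence rate is λ = (1 − α)(n + g + δ).
λ = (1 − 0.34) × 0.117 = 0.66 × 0.117 = 0.07722
Half-life = ln 2 / λ = 0.6931 / 0.07722 ≈ 8.98 years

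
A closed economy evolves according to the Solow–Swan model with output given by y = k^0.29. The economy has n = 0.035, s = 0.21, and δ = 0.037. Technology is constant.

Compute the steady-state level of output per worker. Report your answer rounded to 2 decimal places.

In steady state, investment equals break-even investment: s·k^α = (n + δ)·k.
Dividing both sides by k: k^(1−α) = s / (n + δ).
k^0.71 = 0.21 / (0.035 + 0.037) = 0.21 / 0.072 = 2.9167
k* = 2.9167^(1/0.71) ≈ 4.5162
y* = (k*)^α = 4.5162^0.29 ≈ 1.5484

y* = 1.55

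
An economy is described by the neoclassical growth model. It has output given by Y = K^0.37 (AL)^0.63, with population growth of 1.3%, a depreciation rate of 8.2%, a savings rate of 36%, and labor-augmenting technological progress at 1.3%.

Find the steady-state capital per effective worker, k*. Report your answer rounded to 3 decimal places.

At the steady state, Δk = 0, so s·k^α = (n + g + δ)·k.
Dividing both sides by k: k^(1−α) = s / (n + g + δ).
k^0.63 = 0.36 / (0.013 + 0.013 + 0.082) = 0.36 / 0.108 = 3.3333
k* = 3.3333^(1/0.63) ≈ 6.7602

k* = 6.760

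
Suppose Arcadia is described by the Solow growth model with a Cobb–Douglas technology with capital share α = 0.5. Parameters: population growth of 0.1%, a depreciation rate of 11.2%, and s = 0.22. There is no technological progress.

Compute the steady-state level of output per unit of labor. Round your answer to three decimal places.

y* = 1.947

At the steady state, Δk = 0, so s·k^α = (n + δ)·k.
Dividing both sides by k: k^(1−α) = s / (n + δ).
k^0.5 = 0.22 / (0.001 + 0.112) = 0.22 / 0.113 = 1.9469
k* = 1.9469^(1/0.5) ≈ 3.7904
y* = (k*)^α = 3.7904^0.5 ≈ 1.9469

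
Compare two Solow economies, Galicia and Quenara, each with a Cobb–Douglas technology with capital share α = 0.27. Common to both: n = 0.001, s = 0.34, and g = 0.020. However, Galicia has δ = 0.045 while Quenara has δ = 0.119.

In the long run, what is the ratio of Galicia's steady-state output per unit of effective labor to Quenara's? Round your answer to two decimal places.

Steady-state y* = [s/(n + g + δ)]^(α/(1−α)), so the ratio is [ (s_G/(n + g + δ)_G) / (s_Q/(n + g + δ)_Q) ]^0.3699.
s_G/(n + g + δ)_G = 0.34/0.066 = 5.1515; s_Q/(n + g + δ)_Q = 0.34/0.140 = 2.4286.
Ratio = (5.1515/2.4286)^0.3699 = 2.1212^0.3699 ≈ 1.3207

y*_G / y*_Q ≈ 1.32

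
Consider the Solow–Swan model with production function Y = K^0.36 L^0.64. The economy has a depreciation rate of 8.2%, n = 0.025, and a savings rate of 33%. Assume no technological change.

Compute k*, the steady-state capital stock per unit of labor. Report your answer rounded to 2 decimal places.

k* = 5.81

At the steady state, Δk = 0, so s·k^α = (n + δ)·k.
Rearranging, k^(1−α) = s / (n + δ).
k^0.64 = 0.33 / (0.025 + 0.082) = 0.33 / 0.107 = 3.0841
k* = 3.0841^(1/0.64) ≈ 5.8112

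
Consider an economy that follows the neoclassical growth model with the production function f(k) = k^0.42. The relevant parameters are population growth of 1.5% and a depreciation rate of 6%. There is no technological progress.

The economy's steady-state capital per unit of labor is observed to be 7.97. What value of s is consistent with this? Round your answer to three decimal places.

At the steady state, Δk = 0, so s·k^α = (n + δ)·k.
So s / (n + δ) = (k*)^(1−α) = 7.97^0.58 = 3.3331.
Therefore s = 3.3331 × (n + δ) = 3.3331 × 0.075 = 0.2500.

s ≈ 0.250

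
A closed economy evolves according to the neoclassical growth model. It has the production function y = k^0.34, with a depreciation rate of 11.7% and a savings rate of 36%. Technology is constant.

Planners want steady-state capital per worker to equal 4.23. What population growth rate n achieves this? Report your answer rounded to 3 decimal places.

At the steady state, Δk = 0, so s·k^α = (n + δ)·k.
So s / (n + δ) = (k*)^(1−α) = 4.23^0.66 = 2.5905.
Therefore n + δ = s / 2.5905 = 0.36 / 2.5905 = 0.1390, so n = 0.1390 − 0.117 = 0.0220.

n ≈ 0.022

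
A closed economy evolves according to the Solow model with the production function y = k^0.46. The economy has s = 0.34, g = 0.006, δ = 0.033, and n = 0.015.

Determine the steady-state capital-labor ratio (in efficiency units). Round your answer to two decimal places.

Steady state requires s·f(k) = (n + g + δ)·k, i.e. s·k^α = (n + g + δ)·k.
Dividing both sides by k: k^(1−α) = s / (n + g + δ).
k^0.54 = 0.34 / (0.015 + 0.006 + 0.033) = 0.34 / 0.054 = 6.2963
k* = 6.2963^(1/0.54) ≈ 30.1848

k* ≈ 30.18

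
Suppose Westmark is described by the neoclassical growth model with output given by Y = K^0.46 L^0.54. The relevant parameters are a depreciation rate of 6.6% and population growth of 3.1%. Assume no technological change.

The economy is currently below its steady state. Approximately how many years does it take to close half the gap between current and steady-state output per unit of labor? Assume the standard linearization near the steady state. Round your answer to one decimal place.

t_½ ≈ 13.2 years

Near the steady state the convergence rate is λ = (1 − α)(n + δ).
λ = (1 − 0.46) × 0.097 = 0.54 × 0.097 = 0.05238
Half-life = ln 2 / λ = 0.6931 / 0.05238 ≈ 13.23 years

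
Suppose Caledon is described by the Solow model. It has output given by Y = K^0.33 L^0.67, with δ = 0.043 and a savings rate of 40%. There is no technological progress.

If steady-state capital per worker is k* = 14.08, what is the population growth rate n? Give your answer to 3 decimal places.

n ≈ 0.025

Steady state requires s·f(k) = (n + δ)·k, i.e. s·k^α = (n + δ)·k.
So s / (n + δ) = (k*)^(1−α) = 14.08^0.67 = 5.8825.
Therefore n + δ = s / 5.8825 = 0.40 / 5.8825 = 0.0680, so n = 0.0680 − 0.043 = 0.0250.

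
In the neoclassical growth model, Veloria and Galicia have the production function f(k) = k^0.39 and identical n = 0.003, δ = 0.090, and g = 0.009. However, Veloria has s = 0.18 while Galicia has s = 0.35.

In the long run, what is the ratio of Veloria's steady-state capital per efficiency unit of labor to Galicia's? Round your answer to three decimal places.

ratio ≈ 0.336

Steady-state k* = [s/(n + g + δ)]^(1/(1−α)), so the ratio is [ (s_V/(n + g + δ)_V) / (s_G/(n + g + δ)_G) ]^1.6393.
s_V/(n + g + δ)_V = 0.18/0.102 = 1.7647; s_G/(n + g + δ)_G = 0.35/0.102 = 3.4314.
Ratio = (1.7647/3.4314)^1.6393 = 0.5143^1.6393 ≈ 0.3362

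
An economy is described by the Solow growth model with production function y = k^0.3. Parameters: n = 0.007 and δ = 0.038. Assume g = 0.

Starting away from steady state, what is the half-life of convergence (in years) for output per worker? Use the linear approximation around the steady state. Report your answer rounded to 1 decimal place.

Near the steady state the convergence rate is λ = (1 − α)(n + δ).
λ = (1 − 0.3) × 0.045 = 0.7 × 0.045 = 0.0315
Half-life = ln 2 / λ = 0.6931 / 0.0315 ≈ 22.00 years

half-life ≈ 22.0 years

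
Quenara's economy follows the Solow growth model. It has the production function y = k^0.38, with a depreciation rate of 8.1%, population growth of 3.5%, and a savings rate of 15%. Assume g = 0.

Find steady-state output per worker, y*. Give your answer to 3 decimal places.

Steady state requires s·f(k) = (n + δ)·k, i.e. s·k^α = (n + δ)·k.
Rearranging, k^(1−α) = s / (n + δ).
k^0.62 = 0.15 / (0.035 + 0.081) = 0.15 / 0.116 = 1.2931
k* = 1.2931^(1/0.62) ≈ 1.5137
y* = (k*)^α = 1.5137^0.38 ≈ 1.1706

y* ≈ 1.171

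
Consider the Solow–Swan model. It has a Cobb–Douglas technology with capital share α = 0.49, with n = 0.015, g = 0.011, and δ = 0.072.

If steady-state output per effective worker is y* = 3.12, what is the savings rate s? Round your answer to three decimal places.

s ≈ 0.320

At the steady state, Δk = 0, so s·k^α = (n + g + δ)·k.
Since y* = [s/(n + g + δ)]^(α/(1−α)), we have s/(n + g + δ) = (y*)^((1−α)/α) = 3.12^1.0408 = 3.2683.
Therefore s = 3.2683 × (n + g + δ) = 3.2683 × 0.098 = 0.3203.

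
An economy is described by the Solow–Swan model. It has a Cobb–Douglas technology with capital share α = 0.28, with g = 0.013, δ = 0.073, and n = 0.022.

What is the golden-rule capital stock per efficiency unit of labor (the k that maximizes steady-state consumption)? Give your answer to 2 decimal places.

k_gold ≈ 3.76

The golden rule sets f'(k) = n + g + δ, i.e. α·k^(α−1) = n + g + δ.
So k^(1−α) = α / (n + g + δ) = 0.28 / 0.108 = 2.5926.
k_gold = 2.5926^(1/0.72) ≈ 3.7552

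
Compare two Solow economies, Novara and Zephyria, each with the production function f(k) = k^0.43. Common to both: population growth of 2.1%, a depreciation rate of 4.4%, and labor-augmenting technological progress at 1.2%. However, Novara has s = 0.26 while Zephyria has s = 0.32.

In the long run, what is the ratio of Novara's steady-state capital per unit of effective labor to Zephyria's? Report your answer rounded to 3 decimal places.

Steady-state k* = [s/(n + g + δ)]^(1/(1−α)), so the ratio is [ (s_N/(n + g + δ)_N) / (s_Z/(n + g + δ)_Z) ]^1.7544.
s_N/(n + g + δ)_N = 0.26/0.077 = 3.3766; s_Z/(n + g + δ)_Z = 0.32/0.077 = 4.1558.
Ratio = (3.3766/4.1558)^1.7544 = 0.8125^1.7544 ≈ 0.6947

ratio ≈ 0.695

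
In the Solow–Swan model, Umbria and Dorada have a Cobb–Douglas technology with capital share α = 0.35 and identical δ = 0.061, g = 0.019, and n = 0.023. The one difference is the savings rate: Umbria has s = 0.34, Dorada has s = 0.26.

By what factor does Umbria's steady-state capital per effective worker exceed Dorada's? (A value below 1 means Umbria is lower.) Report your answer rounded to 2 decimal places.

Steady-state k* = [s/(n + g + δ)]^(1/(1−α)), so the ratio is [ (s_U/(n + g + δ)_U) / (s_D/(n + g + δ)_D) ]^1.5385.
s_U/(n + g + δ)_U = 0.34/0.103 = 3.3010; s_D/(n + g + δ)_D = 0.26/0.103 = 2.5243.
Ratio = (3.3010/2.5243)^1.5385 = 1.3077^1.5385 ≈ 1.5109

k*_U / k*_D ≈ 1.51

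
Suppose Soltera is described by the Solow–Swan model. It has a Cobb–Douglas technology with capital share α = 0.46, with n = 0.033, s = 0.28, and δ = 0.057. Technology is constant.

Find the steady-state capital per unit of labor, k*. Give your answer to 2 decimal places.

In steady state, investment equals break-even investment: s·k^α = (n + δ)·k.
Dividing both sides by k: k^(1−α) = s / (n + δ).
k^0.54 = 0.28 / (0.033 + 0.057) = 0.28 / 0.090 = 3.1111
k* = 3.1111^(1/0.54) ≈ 8.1809

k* ≈ 8.18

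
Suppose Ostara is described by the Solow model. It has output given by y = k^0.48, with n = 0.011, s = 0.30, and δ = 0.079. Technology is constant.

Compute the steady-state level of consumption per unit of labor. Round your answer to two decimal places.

c* = 2.13

Steady state requires s·f(k) = (n + δ)·k, i.e. s·k^α = (n + δ)·k.
Rearranging, k^(1−α) = s / (n + δ).
k^0.52 = 0.30 / (0.011 + 0.079) = 0.30 / 0.090 = 3.3333
k* = 3.3333^(1/0.52) ≈ 10.1281
y* = (k*)^α = 10.1281^0.48 ≈ 3.0385
c* = (1 − s)·y* = (1 − 0.30) × 3.0385 ≈ 2.1270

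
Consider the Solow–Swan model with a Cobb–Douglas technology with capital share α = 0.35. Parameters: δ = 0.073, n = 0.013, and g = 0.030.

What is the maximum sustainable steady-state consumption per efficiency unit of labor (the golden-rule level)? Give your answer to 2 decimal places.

c_gold ≈ 1.18

At the golden rule, f'(k) = n + g + δ, so α·k^(α−1) = n + g + δ and k_gold = (α/(n + g + δ))^(1/(1−α)).
k_gold = (0.35/0.116)^(1/0.65) = 3.0172^1.5385 ≈ 5.4685
c_gold = f(k_gold) − (n + g + δ)·k_gold = 1.8124 − 0.116×5.4685 ≈ 1.1781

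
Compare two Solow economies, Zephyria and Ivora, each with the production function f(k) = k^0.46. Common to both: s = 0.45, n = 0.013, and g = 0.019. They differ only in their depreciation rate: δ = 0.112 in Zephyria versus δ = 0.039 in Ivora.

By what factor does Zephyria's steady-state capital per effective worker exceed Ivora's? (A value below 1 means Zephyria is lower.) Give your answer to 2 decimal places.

k*_Z / k*_I ≈ 0.27

Steady-state k* = [s/(n + g + δ)]^(1/(1−α)), so the ratio is [ (s_Z/(n + g + δ)_Z) / (s_I/(n + g + δ)_I) ]^1.8519.
s_Z/(n + g + δ)_Z = 0.45/0.144 = 3.1250; s_I/(n + g + δ)_I = 0.45/0.071 = 6.3380.
Ratio = (3.1250/6.3380)^1.8519 = 0.4931^1.8519 ≈ 0.2700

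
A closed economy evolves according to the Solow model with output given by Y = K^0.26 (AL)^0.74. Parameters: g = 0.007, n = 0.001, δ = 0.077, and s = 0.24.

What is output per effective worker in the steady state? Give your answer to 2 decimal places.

Steady state requires s·f(k) = (n + g + δ)·k, i.e. s·k^α = (n + g + δ)·k.
Dividing both sides by k: k^(1−α) = s / (n + g + δ).
k^0.74 = 0.24 / (0.001 + 0.007 + 0.077) = 0.24 / 0.085 = 2.8235
k* = 2.8235^(1/0.74) ≈ 4.0660
y* = (k*)^α = 4.0660^0.26 ≈ 1.4401

y* = 1.44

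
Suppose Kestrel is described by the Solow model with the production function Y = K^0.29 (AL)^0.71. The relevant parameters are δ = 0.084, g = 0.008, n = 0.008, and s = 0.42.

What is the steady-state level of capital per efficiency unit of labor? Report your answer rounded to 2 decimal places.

At the steady state, Δk = 0, so s·k^α = (n + g + δ)·k.
Dividing both sides by k: k^(1−α) = s / (n + g + δ).
k^0.71 = 0.42 / (0.008 + 0.008 + 0.084) = 0.42 / 0.100 = 4.2000
k* = 4.2000^(1/0.71) ≈ 7.5477

k* = 7.55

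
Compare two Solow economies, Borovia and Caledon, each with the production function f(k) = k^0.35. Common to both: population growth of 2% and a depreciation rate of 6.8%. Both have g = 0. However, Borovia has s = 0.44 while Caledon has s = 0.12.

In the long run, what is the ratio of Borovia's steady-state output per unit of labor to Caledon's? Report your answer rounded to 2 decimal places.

y*_B / y*_C ≈ 2.01

Steady-state y* = [s/(n + δ)]^(α/(1−α)), so the ratio is [ (s_B/(n + δ)_B) / (s_C/(n + δ)_C) ]^0.5385.
s_B/(n + δ)_B = 0.44/0.088 = 5.0000; s_C/(n + δ)_C = 0.12/0.088 = 1.3636.
Ratio = (5.0000/1.3636)^0.5385 = 3.6668^0.5385 ≈ 2.0131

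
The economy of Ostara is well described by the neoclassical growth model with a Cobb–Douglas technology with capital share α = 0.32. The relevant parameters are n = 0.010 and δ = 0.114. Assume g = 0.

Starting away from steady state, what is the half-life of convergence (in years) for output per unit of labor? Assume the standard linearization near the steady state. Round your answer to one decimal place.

Near the steady state the convergence rate is λ = (1 − α)(n + δ).
λ = (1 − 0.32) × 0.124 = 0.68 × 0.124 = 0.08432
Half-life = ln 2 / λ = 0.6931 / 0.08432 ≈ 8.22 years

t_½ ≈ 8.2 years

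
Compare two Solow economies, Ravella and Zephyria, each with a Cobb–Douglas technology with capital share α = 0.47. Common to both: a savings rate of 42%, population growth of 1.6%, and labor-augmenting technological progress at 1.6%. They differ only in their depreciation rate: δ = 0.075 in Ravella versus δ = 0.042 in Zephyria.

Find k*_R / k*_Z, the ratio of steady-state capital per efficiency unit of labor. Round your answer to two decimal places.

Steady-state k* = [s/(n + g + δ)]^(1/(1−α)), so the ratio is [ (s_R/(n + g + δ)_R) / (s_Z/(n + g + δ)_Z) ]^1.8868.
s_R/(n + g + δ)_R = 0.42/0.107 = 3.9252; s_Z/(n + g + δ)_Z = 0.42/0.074 = 5.6757.
Ratio = (3.9252/5.6757)^1.8868 = 0.6916^1.8868 ≈ 0.4987

k*_R / k*_Z ≈ 0.50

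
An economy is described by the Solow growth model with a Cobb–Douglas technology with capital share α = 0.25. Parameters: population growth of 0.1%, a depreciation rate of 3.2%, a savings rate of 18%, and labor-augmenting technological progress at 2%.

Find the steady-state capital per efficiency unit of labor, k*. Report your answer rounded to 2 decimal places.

k* ≈ 5.10

Steady state requires s·f(k) = (n + g + δ)·k, i.e. s·k^α = (n + g + δ)·k.
Rearranging, k^(1−α) = s / (n + g + δ).
k^0.75 = 0.18 / (0.001 + 0.020 + 0.032) = 0.18 / 0.053 = 3.3962
k* = 3.3962^(1/0.75) ≈ 5.1049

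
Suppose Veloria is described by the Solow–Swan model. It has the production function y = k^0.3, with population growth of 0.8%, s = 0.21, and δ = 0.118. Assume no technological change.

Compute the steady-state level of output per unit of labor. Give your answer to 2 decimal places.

y* = 1.24

At the steady state, Δk = 0, so s·k^α = (n + δ)·k.
Dividing both sides by k: k^(1−α) = s / (n + δ).
k^0.7 = 0.21 / (0.008 + 0.118) = 0.21 / 0.126 = 1.6667
k* = 1.6667^(1/0.7) ≈ 2.0746
y* = (k*)^α = 2.0746^0.3 ≈ 1.2447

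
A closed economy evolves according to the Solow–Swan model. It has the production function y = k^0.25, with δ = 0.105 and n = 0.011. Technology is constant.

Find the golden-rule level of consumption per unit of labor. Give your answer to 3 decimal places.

c_gold ≈ 0.969

At the golden rule, f'(k) = n + δ, so α·k^(α−1) = n + δ and k_gold = (α/(n + δ))^(1/(1−α)).
k_gold = (0.25/0.116)^(1/0.75) = 2.1552^1.3333 ≈ 2.7838
c_gold = f(k_gold) − (n + δ)·k_gold = 1.2917 − 0.116×2.7838 ≈ 0.9688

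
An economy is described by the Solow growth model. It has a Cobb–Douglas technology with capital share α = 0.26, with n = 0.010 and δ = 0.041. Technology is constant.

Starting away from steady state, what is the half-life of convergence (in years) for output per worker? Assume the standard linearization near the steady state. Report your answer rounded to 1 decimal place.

half-life ≈ 18.4 years

Near the steady state the convergence rate is λ = (1 − α)(n + δ).
λ = (1 − 0.26) × 0.051 = 0.74 × 0.051 = 0.03774
Half-life = ln 2 / λ = 0.6931 / 0.03774 ≈ 18.37 years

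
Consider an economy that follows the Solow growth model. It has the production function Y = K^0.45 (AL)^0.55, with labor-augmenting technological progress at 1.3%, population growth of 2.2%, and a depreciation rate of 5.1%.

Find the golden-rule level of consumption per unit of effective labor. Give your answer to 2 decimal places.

At the golden rule, f'(k) = n + g + δ, so α·k^(α−1) = n + g + δ and k_gold = (α/(n + g + δ))^(1/(1−α)).
k_gold = (0.45/0.086)^(1/0.55) = 5.2326^1.8182 ≈ 20.2662
c_gold = f(k_gold) − (n + g + δ)·k_gold = 3.8730 − 0.086×20.2662 ≈ 2.1301

c_gold ≈ 2.13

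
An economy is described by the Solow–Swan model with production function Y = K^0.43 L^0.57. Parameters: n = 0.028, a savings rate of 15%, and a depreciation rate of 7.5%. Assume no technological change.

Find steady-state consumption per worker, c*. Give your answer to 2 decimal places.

At the steady state, Δk = 0, so s·k^α = (n + δ)·k.
Rearranging, k^(1−α) = s / (n + δ).
k^0.57 = 0.15 / (0.028 + 0.075) = 0.15 / 0.103 = 1.4563
k* = 1.4563^(1/0.57) ≈ 1.9338
y* = (k*)^α = 1.9338^0.43 ≈ 1.3279
c* = (1 − s)·y* = (1 − 0.15) × 1.3279 ≈ 1.1287

c* ≈ 1.13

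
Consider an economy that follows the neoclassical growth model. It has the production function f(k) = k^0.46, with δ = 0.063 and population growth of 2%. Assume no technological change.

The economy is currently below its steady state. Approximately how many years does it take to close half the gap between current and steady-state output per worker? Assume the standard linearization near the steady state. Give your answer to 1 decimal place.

Near the steady state the convergence rate is λ = (1 − α)(n + δ).
λ = (1 − 0.46) × 0.083 = 0.54 × 0.083 = 0.04482
Half-life = ln 2 / λ = 0.6931 / 0.04482 ≈ 15.46 years

about 15.5 years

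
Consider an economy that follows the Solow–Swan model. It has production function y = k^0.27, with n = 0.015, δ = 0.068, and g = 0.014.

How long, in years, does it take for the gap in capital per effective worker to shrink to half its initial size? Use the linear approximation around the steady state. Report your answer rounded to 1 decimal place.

Near the steady state the convergence rate is λ = (1 − α)(n + g + δ).
λ = (1 − 0.27) × 0.097 = 0.73 × 0.097 = 0.07081
Half-life = ln 2 / λ = 0.6931 / 0.07081 ≈ 9.79 years

t_½ ≈ 9.8 years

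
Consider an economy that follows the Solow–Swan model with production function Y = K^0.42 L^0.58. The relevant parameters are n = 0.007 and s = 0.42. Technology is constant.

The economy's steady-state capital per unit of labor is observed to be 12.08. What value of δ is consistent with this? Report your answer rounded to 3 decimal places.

At the steady state, Δk = 0, so s·k^α = (n + δ)·k.
So s / (n + δ) = (k*)^(1−α) = 12.08^0.58 = 4.2423.
Therefore n + δ = s / 4.2423 = 0.42 / 4.2423 = 0.0990, so δ = 0.0990 − 0.007 = 0.0920.

δ ≈ 0.092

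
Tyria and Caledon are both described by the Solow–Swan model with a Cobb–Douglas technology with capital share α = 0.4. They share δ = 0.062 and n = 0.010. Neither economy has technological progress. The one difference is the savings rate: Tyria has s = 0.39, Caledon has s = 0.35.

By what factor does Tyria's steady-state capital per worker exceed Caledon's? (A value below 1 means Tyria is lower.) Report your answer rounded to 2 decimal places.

Steady-state k* = [s/(n + δ)]^(1/(1−α)), so the ratio is [ (s_T/(n + δ)_T) / (s_C/(n + δ)_C) ]^1.6667.
s_T/(n + δ)_T = 0.39/0.072 = 5.4167; s_C/(n + δ)_C = 0.35/0.072 = 4.8611.
Ratio = (5.4167/4.8611)^1.6667 = 1.1143^1.6667 ≈ 1.1977

ratio ≈ 1.20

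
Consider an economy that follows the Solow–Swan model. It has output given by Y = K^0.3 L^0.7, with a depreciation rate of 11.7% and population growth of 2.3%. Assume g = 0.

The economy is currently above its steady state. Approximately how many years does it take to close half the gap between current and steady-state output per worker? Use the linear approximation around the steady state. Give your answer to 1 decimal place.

half-life ≈ 7.1 years

Near the steady state the convergence rate is λ = (1 − α)(n + δ).
λ = (1 − 0.3) × 0.140 = 0.7 × 0.140 = 0.0980
Half-life = ln 2 / λ = 0.6931 / 0.0980 ≈ 7.07 years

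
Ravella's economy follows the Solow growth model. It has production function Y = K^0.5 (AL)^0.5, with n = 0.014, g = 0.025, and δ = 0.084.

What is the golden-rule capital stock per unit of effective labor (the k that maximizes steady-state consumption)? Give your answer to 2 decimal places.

The golden rule sets f'(k) = n + g + δ, i.e. α·k^(α−1) = n + g + δ.
So k^(1−α) = α / (n + g + δ) = 0.5 / 0.123 = 4.0650.
k_gold = 4.0650^(1/0.5) ≈ 16.5242

k_gold ≈ 16.52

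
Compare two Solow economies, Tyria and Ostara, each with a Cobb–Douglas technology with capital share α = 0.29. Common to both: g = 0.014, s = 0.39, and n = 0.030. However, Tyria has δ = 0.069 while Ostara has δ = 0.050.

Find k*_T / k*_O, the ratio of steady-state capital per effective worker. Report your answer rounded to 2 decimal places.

Steady-state k* = [s/(n + g + δ)]^(1/(1−α)), so the ratio is [ (s_T/(n + g + δ)_T) / (s_O/(n + g + δ)_O) ]^1.4085.
s_T/(n + g + δ)_T = 0.39/0.113 = 3.4513; s_O/(n + g + δ)_O = 0.39/0.094 = 4.1489.
Ratio = (3.4513/4.1489)^1.4085 = 0.8319^1.4085 ≈ 0.7716

ratio ≈ 0.77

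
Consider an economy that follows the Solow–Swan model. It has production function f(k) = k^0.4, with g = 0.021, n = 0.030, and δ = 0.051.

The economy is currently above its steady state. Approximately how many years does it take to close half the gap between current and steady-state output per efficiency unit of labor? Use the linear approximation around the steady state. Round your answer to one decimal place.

t_½ ≈ 11.3 years

Near the steady state the convergence rate is λ = (1 − α)(n + g + δ).
λ = (1 − 0.4) × 0.102 = 0.6 × 0.102 = 0.0612
Half-life = ln 2 / λ = 0.6931 / 0.0612 ≈ 11.33 years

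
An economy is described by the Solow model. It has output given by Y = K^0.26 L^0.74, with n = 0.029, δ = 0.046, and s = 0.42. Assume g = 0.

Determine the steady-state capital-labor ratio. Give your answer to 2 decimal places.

k* = 10.26

At the steady state, Δk = 0, so s·k^α = (n + δ)·k.
Rearranging, k^(1−α) = s / (n + δ).
k^0.74 = 0.42 / (0.029 + 0.046) = 0.42 / 0.075 = 5.6000
k* = 5.6000^(1/0.74) ≈ 10.2581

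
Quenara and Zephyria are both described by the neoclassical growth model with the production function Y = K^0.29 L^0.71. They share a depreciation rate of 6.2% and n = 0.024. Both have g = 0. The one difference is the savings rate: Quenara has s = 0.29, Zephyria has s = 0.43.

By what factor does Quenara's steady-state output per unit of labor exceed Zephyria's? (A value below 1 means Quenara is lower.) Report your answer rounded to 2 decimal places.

Steady-state y* = [s/(n + δ)]^(α/(1−α)), so the ratio is [ (s_Q/(n + δ)_Q) / (s_Z/(n + δ)_Z) ]^0.4085.
s_Q/(n + δ)_Q = 0.29/0.086 = 3.3721; s_Z/(n + δ)_Z = 0.43/0.086 = 5.0000.
Ratio = (3.3721/5.0000)^0.4085 = 0.6744^0.4085 ≈ 0.8514

y*_Q / y*_Z ≈ 0.85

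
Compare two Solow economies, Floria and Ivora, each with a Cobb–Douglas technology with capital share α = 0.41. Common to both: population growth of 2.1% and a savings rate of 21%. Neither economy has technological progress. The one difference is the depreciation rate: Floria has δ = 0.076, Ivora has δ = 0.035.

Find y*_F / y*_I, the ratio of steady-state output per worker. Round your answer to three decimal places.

y*_F / y*_I ≈ 0.683

Steady-state y* = [s/(n + δ)]^(α/(1−α)), so the ratio is [ (s_F/(n + δ)_F) / (s_I/(n + δ)_I) ]^0.6949.
s_F/(n + δ)_F = 0.21/0.097 = 2.1649; s_I/(n + δ)_I = 0.21/0.056 = 3.7500.
Ratio = (2.1649/3.7500)^0.6949 = 0.5773^0.6949 ≈ 0.6826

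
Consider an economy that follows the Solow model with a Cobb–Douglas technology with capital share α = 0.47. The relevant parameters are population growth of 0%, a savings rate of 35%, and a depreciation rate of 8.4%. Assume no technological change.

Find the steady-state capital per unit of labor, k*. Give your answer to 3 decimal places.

k* ≈ 14.771

Steady state requires s·f(k) = (n + δ)·k, i.e. s·k^α = (n + δ)·k.
Dividing both sides by k: k^(1−α) = s / (n + δ).
k^0.53 = 0.35 / (0.000 + 0.084) = 0.35 / 0.084 = 4.1667
k* = 4.1667^(1/0.53) ≈ 14.7713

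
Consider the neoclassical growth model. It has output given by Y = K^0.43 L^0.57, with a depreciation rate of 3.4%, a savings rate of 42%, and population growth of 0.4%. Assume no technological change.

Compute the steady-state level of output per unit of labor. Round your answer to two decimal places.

In steady state, investment equals break-even investment: s·k^α = (n + δ)·k.
Rearranging, k^(1−α) = s / (n + δ).
k^0.57 = 0.42 / (0.004 + 0.034) = 0.42 / 0.038 = 11.0526
k* = 11.0526^(1/0.57) ≈ 67.7079
y* = (k*)^α = 67.7079^0.43 ≈ 6.1260

y* ≈ 6.13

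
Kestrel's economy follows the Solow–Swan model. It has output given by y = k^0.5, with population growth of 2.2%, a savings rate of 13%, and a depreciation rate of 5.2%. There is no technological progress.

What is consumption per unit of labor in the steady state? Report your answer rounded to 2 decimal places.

Steady state requires s·f(k) = (n + δ)·k, i.e. s·k^α = (n + δ)·k.
Rearranging, k^(1−α) = s / (n + δ).
k^0.5 = 0.13 / (0.022 + 0.052) = 0.13 / 0.074 = 1.7568
k* = 1.7568^(1/0.5) ≈ 3.0863
y* = (k*)^α = 3.0863^0.5 ≈ 1.7568
c* = (1 − s)·y* = (1 − 0.13) × 1.7568 ≈ 1.5284

c* = 1.53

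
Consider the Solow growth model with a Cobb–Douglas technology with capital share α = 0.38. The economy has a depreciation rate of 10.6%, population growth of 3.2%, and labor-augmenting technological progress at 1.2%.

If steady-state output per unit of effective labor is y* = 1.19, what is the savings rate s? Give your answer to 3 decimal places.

s ≈ 0.199

In steady state, investment equals break-even investment: s·k^α = (n + g + δ)·k.
Since y* = [s/(n + g + δ)]^(α/(1−α)), we have s/(n + g + δ) = (y*)^((1−α)/α) = 1.19^1.6316 = 1.3282.
Therefore s = 1.3282 × (n + g + δ) = 1.3282 × 0.150 = 0.1992.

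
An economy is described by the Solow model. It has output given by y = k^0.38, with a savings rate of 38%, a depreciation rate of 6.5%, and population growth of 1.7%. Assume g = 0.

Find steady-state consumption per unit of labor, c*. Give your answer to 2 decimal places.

c* ≈ 1.59

Steady state requires s·f(k) = (n + δ)·k, i.e. s·k^α = (n + δ)·k.
Dividing both sides by k: k^(1−α) = s / (n + δ).
k^0.62 = 0.38 / (0.017 + 0.065) = 0.38 / 0.082 = 4.6341
k* = 4.6341^(1/0.62) ≈ 11.8614
y* = (k*)^α = 11.8614^0.38 ≈ 2.5596
c* = (1 − s)·y* = (1 − 0.38) × 2.5596 ≈ 1.5870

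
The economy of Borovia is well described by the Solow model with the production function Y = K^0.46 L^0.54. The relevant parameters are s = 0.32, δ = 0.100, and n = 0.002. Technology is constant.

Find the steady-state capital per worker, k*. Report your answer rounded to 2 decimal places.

k* = 8.31

At the steady state, Δk = 0, so s·k^α = (n + δ)·k.
Dividing both sides by k: k^(1−α) = s / (n + δ).
k^0.54 = 0.32 / (0.002 + 0.100) = 0.32 / 0.102 = 3.1373
k* = 3.1373^(1/0.54) ≈ 8.3090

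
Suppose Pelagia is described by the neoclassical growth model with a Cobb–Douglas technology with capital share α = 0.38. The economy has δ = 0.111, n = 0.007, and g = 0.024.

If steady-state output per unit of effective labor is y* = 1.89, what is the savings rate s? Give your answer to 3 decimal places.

s ≈ 0.401

In steady state, investment equals break-even investment: s·k^α = (n + g + δ)·k.
Since y* = [s/(n + g + δ)]^(α/(1−α)), we have s/(n + g + δ) = (y*)^((1−α)/α) = 1.89^1.6316 = 2.8254.
Therefore s = 2.8254 × (n + g + δ) = 2.8254 × 0.142 = 0.4012.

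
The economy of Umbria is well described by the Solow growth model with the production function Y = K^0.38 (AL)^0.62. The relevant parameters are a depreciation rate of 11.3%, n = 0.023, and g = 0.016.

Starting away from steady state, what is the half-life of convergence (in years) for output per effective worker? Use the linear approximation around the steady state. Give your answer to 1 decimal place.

Near the steady state the convergence rate is λ = (1 − α)(n + g + δ).
λ = (1 − 0.38) × 0.152 = 0.62 × 0.152 = 0.09424
Half-life = ln 2 / λ = 0.6931 / 0.09424 ≈ 7.35 years

half-life ≈ 7.4 years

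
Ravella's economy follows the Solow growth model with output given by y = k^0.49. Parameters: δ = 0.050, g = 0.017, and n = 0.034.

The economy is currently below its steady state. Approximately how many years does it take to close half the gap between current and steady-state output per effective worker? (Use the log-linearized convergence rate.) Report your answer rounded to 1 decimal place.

Near the steady state the convergence rate is λ = (1 − α)(n + g + δ).
λ = (1 − 0.49) × 0.101 = 0.51 × 0.101 = 0.05151
Half-life = ln 2 / λ = 0.6931 / 0.05151 ≈ 13.46 years

about 13.5 years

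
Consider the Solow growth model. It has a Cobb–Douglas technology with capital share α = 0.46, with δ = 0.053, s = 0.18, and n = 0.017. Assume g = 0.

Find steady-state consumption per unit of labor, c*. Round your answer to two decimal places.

Steady state requires s·f(k) = (n + δ)·k, i.e. s·k^α = (n + δ)·k.
Rearranging, k^(1−α) = s / (n + δ).
k^0.54 = 0.18 / (0.017 + 0.053) = 0.18 / 0.070 = 2.5714
k* = 2.5714^(1/0.54) ≈ 5.7487
y* = (k*)^α = 5.7487^0.46 ≈ 2.2356
c* = (1 − s)·y* = (1 − 0.18) × 2.2356 ≈ 1.8332

c* ≈ 1.83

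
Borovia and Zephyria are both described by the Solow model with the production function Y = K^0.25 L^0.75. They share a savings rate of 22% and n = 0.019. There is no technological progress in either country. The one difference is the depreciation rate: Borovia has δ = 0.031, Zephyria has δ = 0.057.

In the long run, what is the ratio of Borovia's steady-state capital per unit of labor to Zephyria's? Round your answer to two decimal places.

k*_B / k*_Z ≈ 1.75

Steady-state k* = [s/(n + δ)]^(1/(1−α)), so the ratio is [ (s_B/(n + δ)_B) / (s_Z/(n + δ)_Z) ]^1.3333.
s_B/(n + δ)_B = 0.22/0.050 = 4.4000; s_Z/(n + δ)_Z = 0.22/0.076 = 2.8947.
Ratio = (4.4000/2.8947)^1.3333 = 1.5200^1.3333 ≈ 1.7476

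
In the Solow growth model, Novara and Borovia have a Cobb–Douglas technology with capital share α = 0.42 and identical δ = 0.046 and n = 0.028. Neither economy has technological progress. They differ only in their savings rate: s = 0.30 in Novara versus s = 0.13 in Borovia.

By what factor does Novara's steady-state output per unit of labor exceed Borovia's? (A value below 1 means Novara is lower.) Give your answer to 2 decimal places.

ratio ≈ 1.83

Steady-state y* = [s/(n + δ)]^(α/(1−α)), so the ratio is [ (s_N/(n + δ)_N) / (s_B/(n + δ)_B) ]^0.7241.
s_N/(n + δ)_N = 0.30/0.074 = 4.0541; s_B/(n + δ)_B = 0.13/0.074 = 1.7568.
Ratio = (4.0541/1.7568)^0.7241 = 2.3077^0.7241 ≈ 1.8322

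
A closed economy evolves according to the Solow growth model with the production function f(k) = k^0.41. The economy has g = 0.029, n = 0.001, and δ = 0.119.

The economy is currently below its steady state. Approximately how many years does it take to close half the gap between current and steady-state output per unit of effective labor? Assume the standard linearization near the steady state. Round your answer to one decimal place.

about 7.9 years

Near the steady state the convergence rate is λ = (1 − α)(n + g + δ).
λ = (1 − 0.41) × 0.149 = 0.59 × 0.149 = 0.08791
Half-life = ln 2 / λ = 0.6931 / 0.08791 ≈ 7.88 years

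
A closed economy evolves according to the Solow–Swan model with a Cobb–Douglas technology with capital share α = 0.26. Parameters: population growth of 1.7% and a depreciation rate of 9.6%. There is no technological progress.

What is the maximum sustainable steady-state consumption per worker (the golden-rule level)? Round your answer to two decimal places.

At the golden rule, f'(k) = n + δ, so α·k^(α−1) = n + δ and k_gold = (α/(n + δ))^(1/(1−α)).
k_gold = (0.26/0.113)^(1/0.74) = 2.3009^1.3514 ≈ 3.0837
c_gold = f(k_gold) − (n + δ)·k_gold = 1.3402 − 0.113×3.0837 ≈ 0.9917

c_gold ≈ 0.99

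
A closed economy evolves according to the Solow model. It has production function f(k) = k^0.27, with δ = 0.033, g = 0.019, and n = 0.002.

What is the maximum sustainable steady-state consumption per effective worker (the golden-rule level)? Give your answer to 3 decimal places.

c_gold ≈ 1.324

At the golden rule, f'(k) = n + g + δ, so α·k^(α−1) = n + g + δ and k_gold = (α/(n + g + δ))^(1/(1−α)).
k_gold = (0.27/0.054)^(1/0.73) = 5.0000^1.3699 ≈ 9.0682
c_gold = f(k_gold) − (n + g + δ)·k_gold = 1.8136 − 0.054×9.0682 ≈ 1.3239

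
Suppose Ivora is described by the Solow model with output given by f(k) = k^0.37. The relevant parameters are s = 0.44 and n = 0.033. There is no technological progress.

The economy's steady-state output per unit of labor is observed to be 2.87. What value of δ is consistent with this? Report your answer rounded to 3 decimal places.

Steady state requires s·f(k) = (n + δ)·k, i.e. s·k^α = (n + δ)·k.
Since y* = [s/(n + δ)]^(α/(1−α)), we have s/(n + δ) = (y*)^((1−α)/α) = 2.87^1.7027 = 6.0205.
Therefore n + δ = s / 6.0205 = 0.44 / 6.0205 = 0.0731, so δ = 0.0731 − 0.033 = 0.0401.

δ ≈ 0.040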